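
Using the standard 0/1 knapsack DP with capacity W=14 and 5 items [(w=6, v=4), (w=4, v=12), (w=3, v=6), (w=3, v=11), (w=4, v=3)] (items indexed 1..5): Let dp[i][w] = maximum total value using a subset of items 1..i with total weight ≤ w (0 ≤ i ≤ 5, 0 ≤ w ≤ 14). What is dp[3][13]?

i\w   0   1   2   3   4   5   6   7   8   9  10  11  12  13  14
  0   0   0   0   0   0   0   0   0   0   0   0   0   0   0   0
  1   0   0   0   0   0   0   4   4   4   4   4   4   4   4   4
  2   0   0   0   0  12  12  12  12  12  12  16  16  16  16  16
  3   0   0   0   6  12  12  12  18  18  18  18  18  18  22  22
  4   0   0   0  11  12  12  17  23  23  23  29  29  29  29  29
  5   0   0   0  11  12  12  17  23  23  23  29  29  29  29  32

22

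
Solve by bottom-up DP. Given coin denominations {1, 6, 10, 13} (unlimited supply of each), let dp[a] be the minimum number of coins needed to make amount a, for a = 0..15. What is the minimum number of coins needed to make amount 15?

 a  0  1  2  3  4  5  6  7  8  9 10 11 12 13 14 15
dp  0  1  2  3  4  5  1  2  3  4  1  2  2  1  2  3

3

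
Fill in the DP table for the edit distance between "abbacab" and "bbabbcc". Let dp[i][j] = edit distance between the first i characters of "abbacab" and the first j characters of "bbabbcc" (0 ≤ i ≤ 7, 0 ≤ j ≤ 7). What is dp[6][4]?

   ''  b  b  a  b  b  c  c
''  0  1  2  3  4  5  6  7
 a  1  1  2  2  3  4  5  6
 b  2  1  1  2  2  3  4  5
 b  3  2  1  2  2  2  3  4
 a  4  3  2  1  2  3  3  4
 c  5  4  3  2  2  3  3  3
 a  6  5  4  3  3  3  4  4
 b  7  6  5  4  3  3  4  5

3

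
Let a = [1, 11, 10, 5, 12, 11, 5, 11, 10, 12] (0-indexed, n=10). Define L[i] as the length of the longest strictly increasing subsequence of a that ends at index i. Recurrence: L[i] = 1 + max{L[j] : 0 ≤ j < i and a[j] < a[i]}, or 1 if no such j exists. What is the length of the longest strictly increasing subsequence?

   i    0    1    2    3    4    5    6    7    8    9
a[i]    1   11   10    5   12   11    5   11   10   12
L[i]    1    2    2    2    3    3    2    3    3    4

4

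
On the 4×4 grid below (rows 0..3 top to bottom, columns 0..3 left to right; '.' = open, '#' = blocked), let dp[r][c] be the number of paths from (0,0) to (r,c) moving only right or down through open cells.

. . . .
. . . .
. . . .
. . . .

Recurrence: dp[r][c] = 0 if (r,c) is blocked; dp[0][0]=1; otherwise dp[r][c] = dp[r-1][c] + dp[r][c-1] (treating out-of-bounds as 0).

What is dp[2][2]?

6

r\c   0   1   2   3
  0   1   1   1   1
  1   1   2   3   4
  2   1   3   6  10
  3   1   4  10  20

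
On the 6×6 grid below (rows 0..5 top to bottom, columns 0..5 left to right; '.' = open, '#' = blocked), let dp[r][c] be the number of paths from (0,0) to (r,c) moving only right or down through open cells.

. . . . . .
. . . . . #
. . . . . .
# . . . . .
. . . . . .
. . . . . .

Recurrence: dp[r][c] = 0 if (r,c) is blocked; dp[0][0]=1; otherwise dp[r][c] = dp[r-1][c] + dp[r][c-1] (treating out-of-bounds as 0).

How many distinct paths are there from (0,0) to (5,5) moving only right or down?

r\c   0   1   2   3   4   5
  0   1   1   1   1   1   1
  1   1   2   3   4   5   0
  2   1   3   6  10  15  15
  3   0   3   9  19  34  49
  4   0   3  12  31  65 114
  5   0   3  15  46 111 225

225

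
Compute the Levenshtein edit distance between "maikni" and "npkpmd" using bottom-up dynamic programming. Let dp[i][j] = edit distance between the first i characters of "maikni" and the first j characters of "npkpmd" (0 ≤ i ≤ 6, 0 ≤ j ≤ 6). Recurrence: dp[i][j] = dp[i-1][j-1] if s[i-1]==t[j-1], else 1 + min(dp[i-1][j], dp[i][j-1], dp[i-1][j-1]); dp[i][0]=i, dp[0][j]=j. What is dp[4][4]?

   ''  n  p  k  p  m  d
''  0  1  2  3  4  5  6
 m  1  1  2  3  4  4  5
 a  2  2  2  3  4  5  5
 i  3  3  3  3  4  5  6
 k  4  4  4  3  4  5  6
 n  5  4  5  4  4  5  6
 i  6  5  5  5  5  5  6

4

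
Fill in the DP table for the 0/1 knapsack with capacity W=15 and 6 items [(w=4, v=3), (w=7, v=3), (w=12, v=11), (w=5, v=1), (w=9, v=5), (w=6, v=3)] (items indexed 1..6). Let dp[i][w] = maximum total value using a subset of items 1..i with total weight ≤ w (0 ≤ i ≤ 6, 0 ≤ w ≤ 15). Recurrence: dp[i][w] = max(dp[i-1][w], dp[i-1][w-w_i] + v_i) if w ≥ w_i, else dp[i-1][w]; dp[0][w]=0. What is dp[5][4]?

3

i\w   0   1   2   3   4   5   6   7   8   9  10  11  12  13  14  15
  0   0   0   0   0   0   0   0   0   0   0   0   0   0   0   0   0
  1   0   0   0   0   3   3   3   3   3   3   3   3   3   3   3   3
  2   0   0   0   0   3   3   3   3   3   3   3   6   6   6   6   6
  3   0   0   0   0   3   3   3   3   3   3   3   6  11  11  11  11
  4   0   0   0   0   3   3   3   3   3   4   4   6  11  11  11  11
  5   0   0   0   0   3   3   3   3   3   5   5   6  11  11  11  11
  6   0   0   0   0   3   3   3   3   3   5   6   6  11  11  11  11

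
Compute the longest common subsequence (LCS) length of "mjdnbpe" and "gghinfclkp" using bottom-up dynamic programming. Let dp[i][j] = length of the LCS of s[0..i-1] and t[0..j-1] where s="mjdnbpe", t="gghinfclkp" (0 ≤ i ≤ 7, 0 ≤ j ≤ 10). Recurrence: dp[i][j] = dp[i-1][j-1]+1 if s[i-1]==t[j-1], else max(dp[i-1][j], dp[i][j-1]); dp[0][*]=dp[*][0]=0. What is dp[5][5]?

1

   ''  g  g  h  i  n  f  c  l  k  p
''  0  0  0  0  0  0  0  0  0  0  0
 m  0  0  0  0  0  0  0  0  0  0  0
 j  0  0  0  0  0  0  0  0  0  0  0
 d  0  0  0  0  0  0  0  0  0  0  0
 n  0  0  0  0  0  1  1  1  1  1  1
 b  0  0  0  0  0  1  1  1  1  1  1
 p  0  0  0  0  0  1  1  1  1  1  2
 e  0  0  0  0  0  1  1  1  1  1  2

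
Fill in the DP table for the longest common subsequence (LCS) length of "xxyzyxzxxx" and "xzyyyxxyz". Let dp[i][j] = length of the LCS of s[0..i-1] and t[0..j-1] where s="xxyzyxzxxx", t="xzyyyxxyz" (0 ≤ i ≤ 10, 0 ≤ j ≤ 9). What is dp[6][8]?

   ''  x  z  y  y  y  x  x  y  z
''  0  0  0  0  0  0  0  0  0  0
 x  0  1  1  1  1  1  1  1  1  1
 x  0  1  1  1  1  1  2  2  2  2
 y  0  1  1  2  2  2  2  2  3  3
 z  0  1  2  2  2  2  2  2  3  4
 y  0  1  2  3  3  3  3  3  3  4
 x  0  1  2  3  3  3  4  4  4  4
 z  0  1  2  3  3  3  4  4  4  5
 x  0  1  2  3  3  3  4  5  5  5
 x  0  1  2  3  3  3  4  5  5  5
 x  0  1  2  3  3  3  4  5  5  5

4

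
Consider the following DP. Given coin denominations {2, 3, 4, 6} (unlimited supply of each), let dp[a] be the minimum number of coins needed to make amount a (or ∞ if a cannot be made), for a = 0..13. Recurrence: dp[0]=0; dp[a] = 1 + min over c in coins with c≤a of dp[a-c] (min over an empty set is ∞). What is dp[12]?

 a  0  1  2  3  4  5  6  7  8  9 10 11 12 13
dp  0  -  1  1  1  2  1  2  2  2  2  3  2  3
(- denotes ∞ / unreachable)

2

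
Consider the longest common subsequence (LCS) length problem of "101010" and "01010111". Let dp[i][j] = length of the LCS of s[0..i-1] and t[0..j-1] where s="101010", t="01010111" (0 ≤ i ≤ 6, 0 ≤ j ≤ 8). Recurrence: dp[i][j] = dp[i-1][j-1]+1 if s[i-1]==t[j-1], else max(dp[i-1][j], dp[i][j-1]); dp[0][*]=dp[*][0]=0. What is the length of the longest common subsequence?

   ''  0  1  0  1  0  1  1  1
''  0  0  0  0  0  0  0  0  0
 1  0  0  1  1  1  1  1  1  1
 0  0  1  1  2  2  2  2  2  2
 1  0  1  2  2  3  3  3  3  3
 0  0  1  2  3  3  4  4  4  4
 1  0  1  2  3  4  4  5  5  5
 0  0  1  2  3  4  5  5  5  5

5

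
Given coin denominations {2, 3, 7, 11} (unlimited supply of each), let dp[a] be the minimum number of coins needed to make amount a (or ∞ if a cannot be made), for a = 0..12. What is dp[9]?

2

 a  0  1  2  3  4  5  6  7  8  9 10 11 12
dp  0  -  1  1  2  2  2  1  3  2  2  1  3
(- denotes ∞ / unreachable)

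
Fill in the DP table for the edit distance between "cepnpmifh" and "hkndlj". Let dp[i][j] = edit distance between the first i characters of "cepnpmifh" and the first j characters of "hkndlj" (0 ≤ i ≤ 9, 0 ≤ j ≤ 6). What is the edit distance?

   ''  h  k  n  d  l  j
''  0  1  2  3  4  5  6
 c  1  1  2  3  4  5  6
 e  2  2  2  3  4  5  6
 p  3  3  3  3  4  5  6
 n  4  4  4  3  4  5  6
 p  5  5  5  4  4  5  6
 m  6  6  6  5  5  5  6
 i  7  7  7  6  6  6  6
 f  8  8  8  7  7  7  7
 h  9  8  9  8  8  8  8

8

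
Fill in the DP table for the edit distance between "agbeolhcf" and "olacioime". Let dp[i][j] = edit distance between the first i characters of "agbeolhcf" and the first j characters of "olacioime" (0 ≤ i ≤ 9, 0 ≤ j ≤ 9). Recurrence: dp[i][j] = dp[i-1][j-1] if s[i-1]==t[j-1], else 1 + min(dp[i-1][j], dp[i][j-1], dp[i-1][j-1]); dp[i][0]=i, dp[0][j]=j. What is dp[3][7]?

6

   ''  o  l  a  c  i  o  i  m  e
''  0  1  2  3  4  5  6  7  8  9
 a  1  1  2  2  3  4  5  6  7  8
 g  2  2  2  3  3  4  5  6  7  8
 b  3  3  3  3  4  4  5  6  7  8
 e  4  4  4  4  4  5  5  6  7  7
 o  5  4  5  5  5  5  5  6  7  8
 l  6  5  4  5  6  6  6  6  7  8
 h  7  6  5  5  6  7  7  7  7  8
 c  8  7  6  6  5  6  7  8  8  8
 f  9  8  7  7  6  6  7  8  9  9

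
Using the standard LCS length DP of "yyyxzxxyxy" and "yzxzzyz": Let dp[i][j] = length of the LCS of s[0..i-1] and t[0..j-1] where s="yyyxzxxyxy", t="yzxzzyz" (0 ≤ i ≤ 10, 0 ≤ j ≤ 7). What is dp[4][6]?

   ''  y  z  x  z  z  y  z
''  0  0  0  0  0  0  0  0
 y  0  1  1  1  1  1  1  1
 y  0  1  1  1  1  1  2  2
 y  0  1  1  1  1  1  2  2
 x  0  1  1  2  2  2  2  2
 z  0  1  2  2  3  3  3  3
 x  0  1  2  3  3  3  3  3
 x  0  1  2  3  3  3  3  3
 y  0  1  2  3  3  3  4  4
 x  0  1  2  3  3  3  4  4
 y  0  1  2  3  3  3  4  4

2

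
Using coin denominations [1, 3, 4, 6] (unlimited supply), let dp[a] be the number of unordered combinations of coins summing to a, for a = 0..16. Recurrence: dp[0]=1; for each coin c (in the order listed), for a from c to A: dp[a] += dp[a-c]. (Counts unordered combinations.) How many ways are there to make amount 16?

after  coin     0     1     2     3     4     5     6     7     8     9    10    11    12    13    14    15    16
          1     1     1     1     1     1     1     1     1     1     1     1     1     1     1     1     1     1
          3     1     1     1     2     2     2     3     3     3     4     4     4     5     5     5     6     6
          4     1     1     1     2     3     3     4     5     6     7     8     9    11    12    13    15    17
          6     1     1     1     2     3     3     5     6     7     9    11    12    16    18    20    24    28

28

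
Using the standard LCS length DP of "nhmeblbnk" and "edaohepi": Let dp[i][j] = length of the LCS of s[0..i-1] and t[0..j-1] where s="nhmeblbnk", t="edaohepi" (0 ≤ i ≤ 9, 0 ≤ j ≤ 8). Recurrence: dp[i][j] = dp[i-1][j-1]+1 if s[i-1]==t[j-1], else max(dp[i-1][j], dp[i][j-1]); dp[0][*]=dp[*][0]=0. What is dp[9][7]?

   ''  e  d  a  o  h  e  p  i
''  0  0  0  0  0  0  0  0  0
 n  0  0  0  0  0  0  0  0  0
 h  0  0  0  0  0  1  1  1  1
 m  0  0  0  0  0  1  1  1  1
 e  0  1  1  1  1  1  2  2  2
 b  0  1  1  1  1  1  2  2  2
 l  0  1  1  1  1  1  2  2  2
 b  0  1  1  1  1  1  2  2  2
 n  0  1  1  1  1  1  2  2  2
 k  0  1  1  1  1  1  2  2  2

2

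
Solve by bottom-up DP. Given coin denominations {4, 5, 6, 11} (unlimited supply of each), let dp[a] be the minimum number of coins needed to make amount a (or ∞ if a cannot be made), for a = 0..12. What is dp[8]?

 a  0  1  2  3  4  5  6  7  8  9 10 11 12
dp  0  -  -  -  1  1  1  -  2  2  2  1  2
(- denotes ∞ / unreachable)

2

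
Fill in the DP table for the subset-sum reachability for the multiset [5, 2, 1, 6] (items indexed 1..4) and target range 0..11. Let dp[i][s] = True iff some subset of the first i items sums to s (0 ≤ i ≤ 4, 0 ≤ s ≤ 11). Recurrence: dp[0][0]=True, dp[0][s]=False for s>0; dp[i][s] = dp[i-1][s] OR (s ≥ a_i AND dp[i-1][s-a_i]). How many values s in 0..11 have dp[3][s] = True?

i\s   0   1   2   3   4   5   6   7   8   9  10  11
  0   T   F   F   F   F   F   F   F   F   F   F   F
  1   T   F   F   F   F   T   F   F   F   F   F   F
  2   T   F   T   F   F   T   F   T   F   F   F   F
  3   T   T   T   T   F   T   T   T   T   F   F   F
  4   T   T   T   T   F   T   T   T   T   T   F   T

8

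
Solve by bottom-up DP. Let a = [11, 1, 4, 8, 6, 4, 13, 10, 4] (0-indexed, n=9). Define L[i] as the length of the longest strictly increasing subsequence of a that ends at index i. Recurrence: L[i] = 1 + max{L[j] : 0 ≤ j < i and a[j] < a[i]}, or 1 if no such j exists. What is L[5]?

   i    0    1    2    3    4    5    6    7    8
a[i]   11    1    4    8    6    4   13   10    4
L[i]    1    1    2    3    3    2    4    4    2

2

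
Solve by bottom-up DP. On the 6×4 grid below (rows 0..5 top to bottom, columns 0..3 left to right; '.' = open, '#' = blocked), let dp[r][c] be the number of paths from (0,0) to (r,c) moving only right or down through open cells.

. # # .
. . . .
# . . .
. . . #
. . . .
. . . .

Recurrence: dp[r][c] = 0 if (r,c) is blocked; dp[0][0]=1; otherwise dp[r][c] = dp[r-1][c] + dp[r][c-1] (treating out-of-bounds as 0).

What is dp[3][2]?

3

r\c   0   1   2   3
  0   1   0   0   0
  1   1   1   1   1
  2   0   1   2   3
  3   0   1   3   0
  4   0   1   4   4
  5   0   1   5   9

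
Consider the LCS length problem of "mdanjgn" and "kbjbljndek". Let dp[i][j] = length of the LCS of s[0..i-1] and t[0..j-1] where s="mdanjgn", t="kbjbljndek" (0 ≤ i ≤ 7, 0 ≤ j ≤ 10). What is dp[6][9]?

1

   ''  k  b  j  b  l  j  n  d  e  k
''  0  0  0  0  0  0  0  0  0  0  0
 m  0  0  0  0  0  0  0  0  0  0  0
 d  0  0  0  0  0  0  0  0  1  1  1
 a  0  0  0  0  0  0  0  0  1  1  1
 n  0  0  0  0  0  0  0  1  1  1  1
 j  0  0  0  1  1  1  1  1  1  1  1
 g  0  0  0  1  1  1  1  1  1  1  1
 n  0  0  0  1  1  1  1  2  2  2  2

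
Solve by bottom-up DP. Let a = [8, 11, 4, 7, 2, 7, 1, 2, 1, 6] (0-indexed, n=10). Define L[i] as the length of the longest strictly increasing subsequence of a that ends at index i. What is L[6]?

1

   i    0    1    2    3    4    5    6    7    8    9
a[i]    8   11    4    7    2    7    1    2    1    6
L[i]    1    2    1    2    1    2    1    2    1    3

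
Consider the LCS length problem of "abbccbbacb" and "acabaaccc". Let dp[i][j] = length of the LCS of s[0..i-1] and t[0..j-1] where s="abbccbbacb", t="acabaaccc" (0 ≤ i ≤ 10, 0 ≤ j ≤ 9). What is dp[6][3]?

   ''  a  c  a  b  a  a  c  c  c
''  0  0  0  0  0  0  0  0  0  0
 a  0  1  1  1  1  1  1  1  1  1
 b  0  1  1  1  2  2  2  2  2  2
 b  0  1  1  1  2  2  2  2  2  2
 c  0  1  2  2  2  2  2  3  3  3
 c  0  1  2  2  2  2  2  3  4  4
 b  0  1  2  2  3  3  3  3  4  4
 b  0  1  2  2  3  3  3  3  4  4
 a  0  1  2  3  3  4  4  4  4  4
 c  0  1  2  3  3  4  4  5  5  5
 b  0  1  2  3  4  4  4  5  5  5

2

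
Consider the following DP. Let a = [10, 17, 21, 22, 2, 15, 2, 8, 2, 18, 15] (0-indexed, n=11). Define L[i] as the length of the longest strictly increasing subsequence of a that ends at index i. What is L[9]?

   i    0    1    2    3    4    5    6    7    8    9   10
a[i]   10   17   21   22    2   15    2    8    2   18   15
L[i]    1    2    3    4    1    2    1    2    1    3    3

3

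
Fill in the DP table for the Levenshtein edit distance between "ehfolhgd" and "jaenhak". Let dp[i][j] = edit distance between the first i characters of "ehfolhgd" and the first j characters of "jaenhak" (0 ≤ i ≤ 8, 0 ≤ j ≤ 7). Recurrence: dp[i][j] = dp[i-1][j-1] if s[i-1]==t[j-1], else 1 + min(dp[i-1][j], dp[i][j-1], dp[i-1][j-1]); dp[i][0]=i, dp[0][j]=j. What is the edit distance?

7

   ''  j  a  e  n  h  a  k
''  0  1  2  3  4  5  6  7
 e  1  1  2  2  3  4  5  6
 h  2  2  2  3  3  3  4  5
 f  3  3  3  3  4  4  4  5
 o  4  4  4  4  4  5  5  5
 l  5  5  5  5  5  5  6  6
 h  6  6  6  6  6  5  6  7
 g  7  7  7  7  7  6  6  7
 d  8  8  8  8  8  7  7  7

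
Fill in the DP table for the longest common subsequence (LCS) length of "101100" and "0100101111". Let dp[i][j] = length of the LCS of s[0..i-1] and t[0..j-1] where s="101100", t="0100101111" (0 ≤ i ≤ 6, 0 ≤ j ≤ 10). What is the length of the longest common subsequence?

4

   ''  0  1  0  0  1  0  1  1  1  1
''  0  0  0  0  0  0  0  0  0  0  0
 1  0  0  1  1  1  1  1  1  1  1  1
 0  0  1  1  2  2  2  2  2  2  2  2
 1  0  1  2  2  2  3  3  3  3  3  3
 1  0  1  2  2  2  3  3  4  4  4  4
 0  0  1  2  3  3  3  4  4  4  4  4
 0  0  1  2  3  4  4  4  4  4  4  4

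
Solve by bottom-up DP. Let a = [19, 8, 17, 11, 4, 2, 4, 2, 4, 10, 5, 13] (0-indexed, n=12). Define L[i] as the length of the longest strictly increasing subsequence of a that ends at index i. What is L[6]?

   i    0    1    2    3    4    5    6    7    8    9   10   11
a[i]   19    8   17   11    4    2    4    2    4   10    5   13
L[i]    1    1    2    2    1    1    2    1    2    3    3    4

2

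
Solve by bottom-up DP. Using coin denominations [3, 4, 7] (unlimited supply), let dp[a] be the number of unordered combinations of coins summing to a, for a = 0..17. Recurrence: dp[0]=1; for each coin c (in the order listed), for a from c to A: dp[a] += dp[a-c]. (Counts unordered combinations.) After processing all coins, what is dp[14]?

3

after  coin     0     1     2     3     4     5     6     7     8     9    10    11    12    13    14    15    16    17
          3     1     0     0     1     0     0     1     0     0     1     0     0     1     0     0     1     0     0
          4     1     0     0     1     1     0     1     1     1     1     1     1     2     1     1     2     2     1
          7     1     0     0     1     1     0     1     2     1     1     2     2     2     2     3     3     3     3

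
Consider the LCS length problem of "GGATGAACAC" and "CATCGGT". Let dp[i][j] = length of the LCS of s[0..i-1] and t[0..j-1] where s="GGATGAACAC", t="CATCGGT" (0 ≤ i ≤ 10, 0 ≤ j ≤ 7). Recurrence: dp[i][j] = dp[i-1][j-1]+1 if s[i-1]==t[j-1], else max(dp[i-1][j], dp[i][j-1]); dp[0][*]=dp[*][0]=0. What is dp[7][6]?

   ''  C  A  T  C  G  G  T
''  0  0  0  0  0  0  0  0
 G  0  0  0  0  0  1  1  1
 G  0  0  0  0  0  1  2  2
 A  0  0  1  1  1  1  2  2
 T  0  0  1  2  2  2  2  3
 G  0  0  1  2  2  3  3  3
 A  0  0  1  2  2  3  3  3
 A  0  0  1  2  2  3  3  3
 C  0  1  1  2  3  3  3  3
 A  0  1  2  2  3  3  3  3
 C  0  1  2  2  3  3  3  3

3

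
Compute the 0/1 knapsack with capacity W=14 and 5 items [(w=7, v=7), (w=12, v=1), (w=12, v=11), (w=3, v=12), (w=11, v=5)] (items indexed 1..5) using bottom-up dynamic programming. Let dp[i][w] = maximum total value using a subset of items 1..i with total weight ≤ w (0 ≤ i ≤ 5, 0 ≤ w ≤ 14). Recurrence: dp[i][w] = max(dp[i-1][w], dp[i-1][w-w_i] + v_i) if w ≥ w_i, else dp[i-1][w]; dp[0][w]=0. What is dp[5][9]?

i\w   0   1   2   3   4   5   6   7   8   9  10  11  12  13  14
  0   0   0   0   0   0   0   0   0   0   0   0   0   0   0   0
  1   0   0   0   0   0   0   0   7   7   7   7   7   7   7   7
  2   0   0   0   0   0   0   0   7   7   7   7   7   7   7   7
  3   0   0   0   0   0   0   0   7   7   7   7   7  11  11  11
  4   0   0   0  12  12  12  12  12  12  12  19  19  19  19  19
  5   0   0   0  12  12  12  12  12  12  12  19  19  19  19  19

12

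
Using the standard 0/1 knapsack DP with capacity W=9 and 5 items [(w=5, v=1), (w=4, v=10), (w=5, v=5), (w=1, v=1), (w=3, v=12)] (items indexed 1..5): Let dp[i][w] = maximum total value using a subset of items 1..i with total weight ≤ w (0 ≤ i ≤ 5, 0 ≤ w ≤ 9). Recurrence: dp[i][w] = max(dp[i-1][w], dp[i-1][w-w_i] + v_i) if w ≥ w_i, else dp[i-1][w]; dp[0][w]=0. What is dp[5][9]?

23

i\w   0   1   2   3   4   5   6   7   8   9
  0   0   0   0   0   0   0   0   0   0   0
  1   0   0   0   0   0   1   1   1   1   1
  2   0   0   0   0  10  10  10  10  10  11
  3   0   0   0   0  10  10  10  10  10  15
  4   0   1   1   1  10  11  11  11  11  15
  5   0   1   1  12  13  13  13  22  23  23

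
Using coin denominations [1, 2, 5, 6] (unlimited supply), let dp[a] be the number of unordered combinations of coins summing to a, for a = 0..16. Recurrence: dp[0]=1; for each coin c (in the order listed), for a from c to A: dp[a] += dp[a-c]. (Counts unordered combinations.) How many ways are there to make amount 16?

after  coin     0     1     2     3     4     5     6     7     8     9    10    11    12    13    14    15    16
          1     1     1     1     1     1     1     1     1     1     1     1     1     1     1     1     1     1
          2     1     1     2     2     3     3     4     4     5     5     6     6     7     7     8     8     9
          5     1     1     2     2     3     4     5     6     7     8    10    11    13    14    16    18    20
          6     1     1     2     2     3     4     6     7     9    10    13    15    19    21    25    28    33

33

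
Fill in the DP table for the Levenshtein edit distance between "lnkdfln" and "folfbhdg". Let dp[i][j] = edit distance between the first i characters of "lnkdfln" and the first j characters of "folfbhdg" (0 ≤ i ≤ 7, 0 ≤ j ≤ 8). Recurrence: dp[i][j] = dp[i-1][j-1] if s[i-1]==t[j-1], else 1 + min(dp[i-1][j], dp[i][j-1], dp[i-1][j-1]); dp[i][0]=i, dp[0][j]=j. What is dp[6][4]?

   ''  f  o  l  f  b  h  d  g
''  0  1  2  3  4  5  6  7  8
 l  1  1  2  2  3  4  5  6  7
 n  2  2  2  3  3  4  5  6  7
 k  3  3  3  3  4  4  5  6  7
 d  4  4  4  4  4  5  5  5  6
 f  5  4  5  5  4  5  6  6  6
 l  6  5  5  5  5  5  6  7  7
 n  7  6  6  6  6  6  6  7  8

5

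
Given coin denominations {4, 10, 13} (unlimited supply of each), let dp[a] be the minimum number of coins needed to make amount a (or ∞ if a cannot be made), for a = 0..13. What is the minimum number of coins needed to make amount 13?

1

 a  0  1  2  3  4  5  6  7  8  9 10 11 12 13
dp  0  -  -  -  1  -  -  -  2  -  1  -  3  1
(- denotes ∞ / unreachable)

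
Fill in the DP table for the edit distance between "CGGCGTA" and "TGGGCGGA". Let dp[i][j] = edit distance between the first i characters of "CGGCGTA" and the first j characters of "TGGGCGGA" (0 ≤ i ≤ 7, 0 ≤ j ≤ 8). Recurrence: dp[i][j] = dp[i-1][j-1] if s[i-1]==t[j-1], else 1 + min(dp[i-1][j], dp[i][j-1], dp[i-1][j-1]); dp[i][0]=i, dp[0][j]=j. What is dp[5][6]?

   ''  T  G  G  G  C  G  G  A
''  0  1  2  3  4  5  6  7  8
 C  1  1  2  3  4  4  5  6  7
 G  2  2  1  2  3  4  4  5  6
 G  3  3  2  1  2  3  4  4  5
 C  4  4  3  2  2  2  3  4  5
 G  5  5  4  3  2  3  2  3  4
 T  6  5  5  4  3  3  3  3  4
 A  7  6  6  5  4  4  4  4  3

2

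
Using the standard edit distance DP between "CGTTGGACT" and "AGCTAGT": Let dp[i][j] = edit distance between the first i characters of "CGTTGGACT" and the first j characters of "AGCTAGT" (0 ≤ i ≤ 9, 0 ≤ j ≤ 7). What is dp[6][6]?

3

   ''  A  G  C  T  A  G  T
''  0  1  2  3  4  5  6  7
 C  1  1  2  2  3  4  5  6
 G  2  2  1  2  3  4  4  5
 T  3  3  2  2  2  3  4  4
 T  4  4  3  3  2  3  4  4
 G  5  5  4  4  3  3  3  4
 G  6  6  5  5  4  4  3  4
 A  7  6  6  6  5  4  4  4
 C  8  7  7  6  6  5  5  5
 T  9  8  8  7  6  6  6  5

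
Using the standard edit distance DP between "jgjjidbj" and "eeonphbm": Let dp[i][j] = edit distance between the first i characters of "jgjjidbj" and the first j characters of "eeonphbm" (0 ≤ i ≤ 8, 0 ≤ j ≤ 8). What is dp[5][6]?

6

   ''  e  e  o  n  p  h  b  m
''  0  1  2  3  4  5  6  7  8
 j  1  1  2  3  4  5  6  7  8
 g  2  2  2  3  4  5  6  7  8
 j  3  3  3  3  4  5  6  7  8
 j  4  4  4  4  4  5  6  7  8
 i  5  5  5  5  5  5  6  7  8
 d  6  6  6  6  6  6  6  7  8
 b  7  7  7  7  7  7  7  6  7
 j  8  8  8  8  8  8  8  7  7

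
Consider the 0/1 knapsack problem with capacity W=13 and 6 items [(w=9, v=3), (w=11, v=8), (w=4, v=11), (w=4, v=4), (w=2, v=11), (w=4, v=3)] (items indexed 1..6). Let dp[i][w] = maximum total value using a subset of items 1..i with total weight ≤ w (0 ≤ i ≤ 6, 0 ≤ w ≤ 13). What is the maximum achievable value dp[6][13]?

26

i\w   0   1   2   3   4   5   6   7   8   9  10  11  12  13
  0   0   0   0   0   0   0   0   0   0   0   0   0   0   0
  1   0   0   0   0   0   0   0   0   0   3   3   3   3   3
  2   0   0   0   0   0   0   0   0   0   3   3   8   8   8
  3   0   0   0   0  11  11  11  11  11  11  11  11  11  14
  4   0   0   0   0  11  11  11  11  15  15  15  15  15  15
  5   0   0  11  11  11  11  22  22  22  22  26  26  26  26
  6   0   0  11  11  11  11  22  22  22  22  26  26  26  26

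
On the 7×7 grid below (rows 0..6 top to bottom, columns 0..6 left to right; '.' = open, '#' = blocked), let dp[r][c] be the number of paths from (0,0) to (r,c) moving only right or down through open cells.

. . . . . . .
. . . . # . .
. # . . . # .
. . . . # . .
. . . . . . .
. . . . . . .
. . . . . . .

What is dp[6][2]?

13

r\c   0   1   2   3   4   5   6
  0   1   1   1   1   1   1   1
  1   1   2   3   4   0   1   2
  2   1   0   3   7   7   0   2
  3   1   1   4  11   0   0   2
  4   1   2   6  17  17  17  19
  5   1   3   9  26  43  60  79
  6   1   4  13  39  82 142 221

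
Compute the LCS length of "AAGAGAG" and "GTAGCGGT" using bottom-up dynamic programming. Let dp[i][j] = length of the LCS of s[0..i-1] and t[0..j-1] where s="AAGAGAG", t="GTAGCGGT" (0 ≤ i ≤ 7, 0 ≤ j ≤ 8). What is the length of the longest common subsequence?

   ''  G  T  A  G  C  G  G  T
''  0  0  0  0  0  0  0  0  0
 A  0  0  0  1  1  1  1  1  1
 A  0  0  0  1  1  1  1  1  1
 G  0  1  1  1  2  2  2  2  2
 A  0  1  1  2  2  2  2  2  2
 G  0  1  1  2  3  3  3  3  3
 A  0  1  1  2  3  3  3  3  3
 G  0  1  1  2  3  3  4  4  4

4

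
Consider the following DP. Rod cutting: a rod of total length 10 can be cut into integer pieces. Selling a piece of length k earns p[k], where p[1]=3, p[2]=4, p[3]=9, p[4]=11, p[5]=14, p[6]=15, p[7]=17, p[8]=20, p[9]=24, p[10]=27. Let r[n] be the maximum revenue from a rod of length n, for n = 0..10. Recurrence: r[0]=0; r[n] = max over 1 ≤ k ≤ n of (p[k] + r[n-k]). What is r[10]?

   n    0    1    2    3    4    5    6    7    8    9   10
r[n]    0    3    6    9   12   15   18   21   24   27   30

30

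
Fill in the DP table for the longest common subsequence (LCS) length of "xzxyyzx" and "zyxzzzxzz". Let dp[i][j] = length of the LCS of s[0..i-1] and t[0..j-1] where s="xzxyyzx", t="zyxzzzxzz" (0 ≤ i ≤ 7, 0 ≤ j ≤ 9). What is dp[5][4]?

   ''  z  y  x  z  z  z  x  z  z
''  0  0  0  0  0  0  0  0  0  0
 x  0  0  0  1  1  1  1  1  1  1
 z  0  1  1  1  2  2  2  2  2  2
 x  0  1  1  2  2  2  2  3  3  3
 y  0  1  2  2  2  2  2  3  3  3
 y  0  1  2  2  2  2  2  3  3  3
 z  0  1  2  2  3  3  3  3  4  4
 x  0  1  2  3  3  3  3  4  4  4

2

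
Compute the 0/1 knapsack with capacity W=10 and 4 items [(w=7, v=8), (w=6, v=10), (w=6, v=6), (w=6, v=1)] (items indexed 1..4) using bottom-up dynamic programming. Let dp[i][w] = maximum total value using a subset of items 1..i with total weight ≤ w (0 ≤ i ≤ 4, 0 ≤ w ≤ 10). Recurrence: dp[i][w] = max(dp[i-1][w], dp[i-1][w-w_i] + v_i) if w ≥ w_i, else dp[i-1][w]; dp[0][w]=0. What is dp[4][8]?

10

i\w   0   1   2   3   4   5   6   7   8   9  10
  0   0   0   0   0   0   0   0   0   0   0   0
  1   0   0   0   0   0   0   0   8   8   8   8
  2   0   0   0   0   0   0  10  10  10  10  10
  3   0   0   0   0   0   0  10  10  10  10  10
  4   0   0   0   0   0   0  10  10  10  10  10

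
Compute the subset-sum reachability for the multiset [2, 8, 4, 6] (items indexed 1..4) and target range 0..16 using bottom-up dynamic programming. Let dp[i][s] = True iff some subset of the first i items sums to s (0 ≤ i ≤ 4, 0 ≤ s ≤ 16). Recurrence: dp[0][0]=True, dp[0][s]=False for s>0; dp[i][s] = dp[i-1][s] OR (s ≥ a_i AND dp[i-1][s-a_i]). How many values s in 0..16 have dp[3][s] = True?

8

i\s   0   1   2   3   4   5   6   7   8   9  10  11  12  13  14  15  16
  0   T   F   F   F   F   F   F   F   F   F   F   F   F   F   F   F   F
  1   T   F   T   F   F   F   F   F   F   F   F   F   F   F   F   F   F
  2   T   F   T   F   F   F   F   F   T   F   T   F   F   F   F   F   F
  3   T   F   T   F   T   F   T   F   T   F   T   F   T   F   T   F   F
  4   T   F   T   F   T   F   T   F   T   F   T   F   T   F   T   F   T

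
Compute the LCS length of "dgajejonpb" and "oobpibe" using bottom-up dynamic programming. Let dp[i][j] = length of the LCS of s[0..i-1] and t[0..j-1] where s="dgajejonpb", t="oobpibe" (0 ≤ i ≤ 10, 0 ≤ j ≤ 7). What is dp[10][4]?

2

   ''  o  o  b  p  i  b  e
''  0  0  0  0  0  0  0  0
 d  0  0  0  0  0  0  0  0
 g  0  0  0  0  0  0  0  0
 a  0  0  0  0  0  0  0  0
 j  0  0  0  0  0  0  0  0
 e  0  0  0  0  0  0  0  1
 j  0  0  0  0  0  0  0  1
 o  0  1  1  1  1  1  1  1
 n  0  1  1  1  1  1  1  1
 p  0  1  1  1  2  2  2  2
 b  0  1  1  2  2  2  3  3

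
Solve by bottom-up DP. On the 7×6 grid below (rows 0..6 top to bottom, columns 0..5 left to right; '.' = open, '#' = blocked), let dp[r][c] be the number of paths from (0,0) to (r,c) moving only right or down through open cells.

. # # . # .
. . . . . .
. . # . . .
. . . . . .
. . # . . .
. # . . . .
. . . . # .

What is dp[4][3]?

r\c   0   1   2   3   4   5
  0   1   0   0   0   0   0
  1   1   1   1   1   1   1
  2   1   2   0   1   2   3
  3   1   3   3   4   6   9
  4   1   4   0   4  10  19
  5   1   0   0   4  14  33
  6   1   1   1   5   0  33

4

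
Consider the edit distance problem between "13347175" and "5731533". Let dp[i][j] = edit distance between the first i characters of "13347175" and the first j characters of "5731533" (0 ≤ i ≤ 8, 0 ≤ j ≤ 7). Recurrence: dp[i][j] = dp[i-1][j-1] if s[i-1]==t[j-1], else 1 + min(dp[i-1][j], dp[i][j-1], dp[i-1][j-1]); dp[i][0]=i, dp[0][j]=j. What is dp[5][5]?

4

   ''  5  7  3  1  5  3  3
''  0  1  2  3  4  5  6  7
 1  1  1  2  3  3  4  5  6
 3  2  2  2  2  3  4  4  5
 3  3  3  3  2  3  4  4  4
 4  4  4  4  3  3  4  5  5
 7  5  5  4  4  4  4  5  6
 1  6  6  5  5  4  5  5  6
 7  7  7  6  6  5  5  6  6
 5  8  7  7  7  6  5  6  7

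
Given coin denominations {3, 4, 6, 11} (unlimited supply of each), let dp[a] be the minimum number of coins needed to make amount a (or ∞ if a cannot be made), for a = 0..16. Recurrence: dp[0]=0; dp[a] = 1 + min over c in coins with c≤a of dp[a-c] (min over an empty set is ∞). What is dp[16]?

3

 a  0  1  2  3  4  5  6  7  8  9 10 11 12 13 14 15 16
dp  0  -  -  1  1  -  1  2  2  2  2  1  2  3  2  2  3
(- denotes ∞ / unreachable)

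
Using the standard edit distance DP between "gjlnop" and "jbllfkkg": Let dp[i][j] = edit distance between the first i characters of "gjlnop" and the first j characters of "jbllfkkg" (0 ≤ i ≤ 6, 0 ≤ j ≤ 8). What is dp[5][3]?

   ''  j  b  l  l  f  k  k  g
''  0  1  2  3  4  5  6  7  8
 g  1  1  2  3  4  5  6  7  7
 j  2  1  2  3  4  5  6  7  8
 l  3  2  2  2  3  4  5  6  7
 n  4  3  3  3  3  4  5  6  7
 o  5  4  4  4  4  4  5  6  7
 p  6  5  5  5  5  5  5  6  7

4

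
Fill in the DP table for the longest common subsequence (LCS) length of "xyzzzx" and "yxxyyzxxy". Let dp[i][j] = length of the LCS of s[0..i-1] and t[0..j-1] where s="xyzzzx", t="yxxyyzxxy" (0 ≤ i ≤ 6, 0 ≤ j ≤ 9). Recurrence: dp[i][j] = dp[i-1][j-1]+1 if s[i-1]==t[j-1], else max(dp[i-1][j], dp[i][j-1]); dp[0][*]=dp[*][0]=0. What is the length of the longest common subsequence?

   ''  y  x  x  y  y  z  x  x  y
''  0  0  0  0  0  0  0  0  0  0
 x  0  0  1  1  1  1  1  1  1  1
 y  0  1  1  1  2  2  2  2  2  2
 z  0  1  1  1  2  2  3  3  3  3
 z  0  1  1  1  2  2  3  3  3  3
 z  0  1  1  1  2  2  3  3  3  3
 x  0  1  2  2  2  2  3  4  4  4

4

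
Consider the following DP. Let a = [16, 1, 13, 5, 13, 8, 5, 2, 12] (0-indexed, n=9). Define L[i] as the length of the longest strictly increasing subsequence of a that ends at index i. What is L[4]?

   i    0    1    2    3    4    5    6    7    8
a[i]   16    1   13    5   13    8    5    2   12
L[i]    1    1    2    2    3    3    2    2    4

3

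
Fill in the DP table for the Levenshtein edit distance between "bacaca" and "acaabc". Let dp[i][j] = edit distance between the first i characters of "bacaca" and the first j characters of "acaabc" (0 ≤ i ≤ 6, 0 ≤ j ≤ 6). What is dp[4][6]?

   ''  a  c  a  a  b  c
''  0  1  2  3  4  5  6
 b  1  1  2  3  4  4  5
 a  2  1  2  2  3  4  5
 c  3  2  1  2  3  4  4
 a  4  3  2  1  2  3  4
 c  5  4  3  2  2  3  3
 a  6  5  4  3  2  3  4

4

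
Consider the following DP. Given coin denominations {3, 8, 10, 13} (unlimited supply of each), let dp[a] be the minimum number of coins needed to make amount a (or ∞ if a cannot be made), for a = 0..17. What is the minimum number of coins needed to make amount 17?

 a  0  1  2  3  4  5  6  7  8  9 10 11 12 13 14 15 16 17
dp  0  -  -  1  -  -  2  -  1  3  1  2  4  1  3  5  2  4
(- denotes ∞ / unreachable)

4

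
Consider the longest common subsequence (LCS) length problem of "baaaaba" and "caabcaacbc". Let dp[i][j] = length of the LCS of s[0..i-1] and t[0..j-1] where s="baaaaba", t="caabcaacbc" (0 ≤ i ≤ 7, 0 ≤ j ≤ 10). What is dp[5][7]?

   ''  c  a  a  b  c  a  a  c  b  c
''  0  0  0  0  0  0  0  0  0  0  0
 b  0  0  0  0  1  1  1  1  1  1  1
 a  0  0  1  1  1  1  2  2  2  2  2
 a  0  0  1  2  2  2  2  3  3  3  3
 a  0  0  1  2  2  2  3  3  3  3  3
 a  0  0  1  2  2  2  3  4  4  4  4
 b  0  0  1  2  3  3  3  4  4  5  5
 a  0  0  1  2  3  3  4  4  4  5  5

4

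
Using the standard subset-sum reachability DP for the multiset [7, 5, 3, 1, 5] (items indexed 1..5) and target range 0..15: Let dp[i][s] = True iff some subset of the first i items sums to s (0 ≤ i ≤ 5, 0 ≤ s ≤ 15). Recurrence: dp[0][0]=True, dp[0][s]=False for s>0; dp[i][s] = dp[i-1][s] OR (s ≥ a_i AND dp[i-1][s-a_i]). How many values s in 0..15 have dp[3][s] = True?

i\s   0   1   2   3   4   5   6   7   8   9  10  11  12  13  14  15
  0   T   F   F   F   F   F   F   F   F   F   F   F   F   F   F   F
  1   T   F   F   F   F   F   F   T   F   F   F   F   F   F   F   F
  2   T   F   F   F   F   T   F   T   F   F   F   F   T   F   F   F
  3   T   F   F   T   F   T   F   T   T   F   T   F   T   F   F   T
  4   T   T   F   T   T   T   T   T   T   T   T   T   T   T   F   T
  5   T   T   F   T   T   T   T   T   T   T   T   T   T   T   T   T

8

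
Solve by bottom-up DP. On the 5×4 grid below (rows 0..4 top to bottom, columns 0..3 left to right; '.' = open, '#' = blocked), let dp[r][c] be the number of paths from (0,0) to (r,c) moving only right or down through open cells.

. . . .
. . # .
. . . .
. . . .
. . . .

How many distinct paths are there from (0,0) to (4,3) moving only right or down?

23

r\c   0   1   2   3
  0   1   1   1   1
  1   1   2   0   1
  2   1   3   3   4
  3   1   4   7  11
  4   1   5  12  23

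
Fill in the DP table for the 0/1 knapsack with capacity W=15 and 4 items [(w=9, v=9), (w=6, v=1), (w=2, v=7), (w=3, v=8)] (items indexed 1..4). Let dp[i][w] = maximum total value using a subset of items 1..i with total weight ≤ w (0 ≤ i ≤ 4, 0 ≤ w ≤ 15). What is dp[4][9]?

i\w   0   1   2   3   4   5   6   7   8   9  10  11  12  13  14  15
  0   0   0   0   0   0   0   0   0   0   0   0   0   0   0   0   0
  1   0   0   0   0   0   0   0   0   0   9   9   9   9   9   9   9
  2   0   0   0   0   0   0   1   1   1   9   9   9   9   9   9  10
  3   0   0   7   7   7   7   7   7   8   9   9  16  16  16  16  16
  4   0   0   7   8   8  15  15  15  15  15  15  16  17  17  24  24

15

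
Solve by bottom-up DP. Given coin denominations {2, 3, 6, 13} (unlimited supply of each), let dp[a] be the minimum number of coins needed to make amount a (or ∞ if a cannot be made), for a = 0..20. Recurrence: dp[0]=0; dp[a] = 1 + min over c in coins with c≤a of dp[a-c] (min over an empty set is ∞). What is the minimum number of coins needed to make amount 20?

4

 a  0  1  2  3  4  5  6  7  8  9 10 11 12 13 14 15 16 17 18 19 20
dp  0  -  1  1  2  2  1  3  2  2  3  3  2  1  3  2  2  3  3  2  4
(- denotes ∞ / unreachable)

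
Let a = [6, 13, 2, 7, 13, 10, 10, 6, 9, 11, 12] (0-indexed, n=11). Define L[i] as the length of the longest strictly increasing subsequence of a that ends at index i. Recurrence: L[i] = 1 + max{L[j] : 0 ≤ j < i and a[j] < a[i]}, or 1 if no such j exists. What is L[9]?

   i    0    1    2    3    4    5    6    7    8    9   10
a[i]    6   13    2    7   13   10   10    6    9   11   12
L[i]    1    2    1    2    3    3    3    2    3    4    5

4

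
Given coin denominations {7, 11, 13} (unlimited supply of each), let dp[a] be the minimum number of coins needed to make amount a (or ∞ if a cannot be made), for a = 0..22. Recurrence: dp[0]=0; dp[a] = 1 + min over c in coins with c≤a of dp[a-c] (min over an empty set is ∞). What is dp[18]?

2

 a  0  1  2  3  4  5  6  7  8  9 10 11 12 13 14 15 16 17 18 19 20 21 22
dp  0  -  -  -  -  -  -  1  -  -  -  1  -  1  2  -  -  -  2  -  2  3  2
(- denotes ∞ / unreachable)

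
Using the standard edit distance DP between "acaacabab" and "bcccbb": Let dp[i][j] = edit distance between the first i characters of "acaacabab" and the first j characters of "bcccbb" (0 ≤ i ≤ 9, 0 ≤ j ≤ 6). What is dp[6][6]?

   ''  b  c  c  c  b  b
''  0  1  2  3  4  5  6
 a  1  1  2  3  4  5  6
 c  2  2  1  2  3  4  5
 a  3  3  2  2  3  4  5
 a  4  4  3  3  3  4  5
 c  5  5  4  3  3  4  5
 a  6  6  5  4  4  4  5
 b  7  6  6  5  5  4  4
 a  8  7  7  6  6  5  5
 b  9  8  8  7  7  6  5

5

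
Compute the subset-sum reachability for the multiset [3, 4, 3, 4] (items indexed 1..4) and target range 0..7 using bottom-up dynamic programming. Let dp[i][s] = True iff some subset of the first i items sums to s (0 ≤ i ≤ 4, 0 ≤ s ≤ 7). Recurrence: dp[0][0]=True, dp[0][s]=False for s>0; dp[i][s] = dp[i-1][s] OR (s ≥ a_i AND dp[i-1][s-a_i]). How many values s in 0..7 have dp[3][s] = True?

5

i\s   0   1   2   3   4   5   6   7
  0   T   F   F   F   F   F   F   F
  1   T   F   F   T   F   F   F   F
  2   T   F   F   T   T   F   F   T
  3   T   F   F   T   T   F   T   T
  4   T   F   F   T   T   F   T   T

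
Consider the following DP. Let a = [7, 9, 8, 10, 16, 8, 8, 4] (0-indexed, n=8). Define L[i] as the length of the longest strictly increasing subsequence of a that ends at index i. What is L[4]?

4

   i    0    1    2    3    4    5    6    7
a[i]    7    9    8   10   16    8    8    4
L[i]    1    2    2    3    4    2    2    1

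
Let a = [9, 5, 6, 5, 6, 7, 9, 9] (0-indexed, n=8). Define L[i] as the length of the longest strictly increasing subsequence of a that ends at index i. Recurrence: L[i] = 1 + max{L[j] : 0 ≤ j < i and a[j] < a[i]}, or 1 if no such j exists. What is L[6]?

4

   i    0    1    2    3    4    5    6    7
a[i]    9    5    6    5    6    7    9    9
L[i]    1    1    2    1    2    3    4    4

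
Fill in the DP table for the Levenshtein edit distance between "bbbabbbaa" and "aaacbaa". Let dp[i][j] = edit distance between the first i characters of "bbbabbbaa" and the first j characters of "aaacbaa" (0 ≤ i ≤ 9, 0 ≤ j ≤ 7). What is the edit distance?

5

   ''  a  a  a  c  b  a  a
''  0  1  2  3  4  5  6  7
 b  1  1  2  3  4  4  5  6
 b  2  2  2  3  4  4  5  6
 b  3  3  3  3  4  4  5  6
 a  4  3  3  3  4  5  4  5
 b  5  4  4  4  4  4  5  5
 b  6  5  5  5  5  4  5  6
 b  7  6  6  6  6  5  5  6
 a  8  7  6  6  7  6  5  5
 a  9  8  7  6  7  7  6  5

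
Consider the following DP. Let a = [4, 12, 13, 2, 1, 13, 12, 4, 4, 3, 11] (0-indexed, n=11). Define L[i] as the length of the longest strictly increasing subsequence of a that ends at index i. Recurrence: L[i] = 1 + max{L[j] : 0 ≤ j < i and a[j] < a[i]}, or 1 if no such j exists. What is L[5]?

3

   i    0    1    2    3    4    5    6    7    8    9   10
a[i]    4   12   13    2    1   13   12    4    4    3   11
L[i]    1    2    3    1    1    3    2    2    2    2    3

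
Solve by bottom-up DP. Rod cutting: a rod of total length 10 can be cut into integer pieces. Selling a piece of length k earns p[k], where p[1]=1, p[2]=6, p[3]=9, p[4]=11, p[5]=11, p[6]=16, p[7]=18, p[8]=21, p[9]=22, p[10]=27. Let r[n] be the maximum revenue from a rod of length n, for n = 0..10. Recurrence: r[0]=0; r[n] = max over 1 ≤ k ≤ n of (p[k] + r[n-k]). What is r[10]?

   n    0    1    2    3    4    5    6    7    8    9   10
r[n]    0    1    6    9   12   15   18   21   24   27   30

30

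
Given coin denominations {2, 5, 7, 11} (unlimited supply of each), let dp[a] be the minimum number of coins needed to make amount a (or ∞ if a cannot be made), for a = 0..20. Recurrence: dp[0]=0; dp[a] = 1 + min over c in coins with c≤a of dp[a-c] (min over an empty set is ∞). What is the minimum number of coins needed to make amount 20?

3

 a  0  1  2  3  4  5  6  7  8  9 10 11 12 13 14 15 16 17 18 19 20
dp  0  -  1  -  2  1  3  1  4  2  2  1  2  2  2  3  2  3  2  3  3
(- denotes ∞ / unreachable)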